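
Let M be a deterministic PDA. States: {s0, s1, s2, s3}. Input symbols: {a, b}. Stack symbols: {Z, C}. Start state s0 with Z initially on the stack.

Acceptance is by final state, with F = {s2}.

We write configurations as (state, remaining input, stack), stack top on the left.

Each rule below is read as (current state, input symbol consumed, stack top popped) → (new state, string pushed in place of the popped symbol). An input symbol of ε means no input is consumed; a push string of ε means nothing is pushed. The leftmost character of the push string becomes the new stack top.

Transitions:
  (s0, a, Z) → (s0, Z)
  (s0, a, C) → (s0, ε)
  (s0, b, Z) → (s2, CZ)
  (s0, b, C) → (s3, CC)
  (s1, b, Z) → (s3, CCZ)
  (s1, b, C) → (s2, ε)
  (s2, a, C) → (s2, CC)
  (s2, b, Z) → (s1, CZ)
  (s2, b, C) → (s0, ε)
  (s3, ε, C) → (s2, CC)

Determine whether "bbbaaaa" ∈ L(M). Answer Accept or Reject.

Accept

(s0, bbbaaaa, Z)
  read b, top Z: go to s2, push CZ → (s2, bbaaaa, CZ)
  read b, top C: go to s0, push ε → (s0, baaaa, Z)
  read b, top Z: go to s2, push CZ → (s2, aaaa, CZ)
  read a, top C: go to s2, push CC → (s2, aaa, CCZ)
  read a, top C: go to s2, push CC → (s2, aa, CCCZ)
  read a, top C: go to s2, push CC → (s2, a, CCCCZ)
  read a, top C: go to s2, push CC → (s2, ε, CCCCCZ)
All input consumed; state s2 ∈ F.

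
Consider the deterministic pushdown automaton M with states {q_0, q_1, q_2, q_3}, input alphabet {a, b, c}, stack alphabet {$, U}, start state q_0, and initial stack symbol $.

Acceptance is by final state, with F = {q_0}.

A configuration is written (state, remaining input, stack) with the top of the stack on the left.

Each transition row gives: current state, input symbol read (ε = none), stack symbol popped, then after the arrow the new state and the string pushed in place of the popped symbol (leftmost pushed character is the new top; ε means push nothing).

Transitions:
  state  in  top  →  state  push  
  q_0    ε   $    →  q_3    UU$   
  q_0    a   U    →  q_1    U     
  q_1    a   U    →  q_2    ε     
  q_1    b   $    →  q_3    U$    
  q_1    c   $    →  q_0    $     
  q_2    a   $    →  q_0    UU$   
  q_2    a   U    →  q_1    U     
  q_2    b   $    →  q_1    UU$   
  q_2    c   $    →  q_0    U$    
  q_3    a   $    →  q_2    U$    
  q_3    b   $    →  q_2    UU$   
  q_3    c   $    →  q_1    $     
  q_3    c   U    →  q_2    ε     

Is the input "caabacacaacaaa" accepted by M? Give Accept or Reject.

(q_0, caabacacaacaaa, $)
  ε-move, top $: go to q_3, push UU$ → (q_3, caabacacaacaaa, UU$)
  read c, top U: go to q_2, push ε → (q_2, aabacacaacaaa, U$)
  read a, top U: go to q_1, push U → (q_1, abacacaacaaa, U$)
  read a, top U: go to q_2, push ε → (q_2, bacacaacaaa, $)
  read b, top $: go to q_1, push UU$ → (q_1, acacaacaaa, UU$)
  read a, top U: go to q_2, push ε → (q_2, cacaacaaa, U$)
No transition applies at (q_2, cacaacaaa, U$); input not fully consumed.

Reject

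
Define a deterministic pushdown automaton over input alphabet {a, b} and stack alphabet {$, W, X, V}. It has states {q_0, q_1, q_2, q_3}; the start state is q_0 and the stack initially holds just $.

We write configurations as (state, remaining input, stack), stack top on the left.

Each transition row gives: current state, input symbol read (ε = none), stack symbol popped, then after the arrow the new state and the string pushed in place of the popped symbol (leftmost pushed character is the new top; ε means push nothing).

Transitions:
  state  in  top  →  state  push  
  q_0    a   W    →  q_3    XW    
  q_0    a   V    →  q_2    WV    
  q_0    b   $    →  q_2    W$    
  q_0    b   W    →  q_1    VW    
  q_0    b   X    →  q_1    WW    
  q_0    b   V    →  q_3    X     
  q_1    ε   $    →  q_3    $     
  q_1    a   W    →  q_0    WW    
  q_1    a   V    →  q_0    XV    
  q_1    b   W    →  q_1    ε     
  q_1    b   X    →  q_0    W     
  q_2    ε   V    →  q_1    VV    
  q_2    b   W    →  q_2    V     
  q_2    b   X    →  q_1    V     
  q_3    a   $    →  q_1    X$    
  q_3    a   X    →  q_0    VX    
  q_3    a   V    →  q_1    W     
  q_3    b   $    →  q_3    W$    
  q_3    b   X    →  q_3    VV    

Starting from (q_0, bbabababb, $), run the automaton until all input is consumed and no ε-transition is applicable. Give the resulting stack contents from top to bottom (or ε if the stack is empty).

WVWWWVV$

(q_0, bbabababb, $) ⊢ (q_2, babababb, W$) ⊢ (q_2, abababb, V$) ⊢ (q_1, abababb, VV$) ⊢ (q_0, bababb, XVV$) ⊢ (q_1, ababb, WWVV$) ⊢ (q_0, babb, WWWVV$) ⊢ (q_1, abb, VWWWVV$) ⊢ (q_0, bb, XVWWWVV$) ⊢ (q_1, b, WWVWWWVV$) ⊢ (q_1, ε, WVWWWVV$)
All input consumed in state q_1 with stack WVWWWVV$.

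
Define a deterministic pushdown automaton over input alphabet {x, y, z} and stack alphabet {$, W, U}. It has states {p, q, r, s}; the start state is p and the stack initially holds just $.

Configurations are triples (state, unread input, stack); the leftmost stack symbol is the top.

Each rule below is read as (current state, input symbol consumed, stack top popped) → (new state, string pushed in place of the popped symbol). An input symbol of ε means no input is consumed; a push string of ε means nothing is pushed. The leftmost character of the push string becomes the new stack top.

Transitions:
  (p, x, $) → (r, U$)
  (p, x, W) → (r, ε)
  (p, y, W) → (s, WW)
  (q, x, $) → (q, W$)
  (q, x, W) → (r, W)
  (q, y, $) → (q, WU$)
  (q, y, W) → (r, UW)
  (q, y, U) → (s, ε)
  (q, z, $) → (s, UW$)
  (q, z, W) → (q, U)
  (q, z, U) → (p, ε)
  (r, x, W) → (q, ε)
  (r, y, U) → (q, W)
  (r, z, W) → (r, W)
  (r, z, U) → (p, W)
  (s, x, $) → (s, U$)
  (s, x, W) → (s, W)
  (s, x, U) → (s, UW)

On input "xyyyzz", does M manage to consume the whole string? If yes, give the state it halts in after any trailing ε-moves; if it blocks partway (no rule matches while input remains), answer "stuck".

(p, xyyyzz, $)
  read x, top $: go to r, push U$ → (r, yyyzz, U$)
  read y, top U: go to q, push W → (q, yyzz, W$)
  read y, top W: go to r, push UW → (r, yzz, UW$)
  read y, top U: go to q, push W → (q, zz, WW$)
  read z, top W: go to q, push U → (q, z, UW$)
  read z, top U: go to p, push ε → (p, ε, W$)
All input consumed; M is in state p.

p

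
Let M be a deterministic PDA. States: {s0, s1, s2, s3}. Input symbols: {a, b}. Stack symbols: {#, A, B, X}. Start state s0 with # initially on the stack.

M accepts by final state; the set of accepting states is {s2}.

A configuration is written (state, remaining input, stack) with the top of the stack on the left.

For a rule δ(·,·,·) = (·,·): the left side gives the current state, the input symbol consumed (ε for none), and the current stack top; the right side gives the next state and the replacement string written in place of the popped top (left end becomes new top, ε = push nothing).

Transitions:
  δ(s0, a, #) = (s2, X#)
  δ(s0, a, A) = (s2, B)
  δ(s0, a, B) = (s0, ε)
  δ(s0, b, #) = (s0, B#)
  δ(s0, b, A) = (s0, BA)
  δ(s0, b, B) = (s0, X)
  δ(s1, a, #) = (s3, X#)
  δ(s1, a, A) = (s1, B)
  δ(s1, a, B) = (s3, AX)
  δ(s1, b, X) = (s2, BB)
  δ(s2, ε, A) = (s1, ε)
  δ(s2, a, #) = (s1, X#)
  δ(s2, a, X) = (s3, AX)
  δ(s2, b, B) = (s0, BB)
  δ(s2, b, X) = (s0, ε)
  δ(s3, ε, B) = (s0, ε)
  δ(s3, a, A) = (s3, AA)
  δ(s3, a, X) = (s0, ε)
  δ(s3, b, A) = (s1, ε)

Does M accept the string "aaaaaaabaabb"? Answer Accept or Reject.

Accept

(s0, aaaaaaabaabb, #)
  read a, top #: go to s2, push X# → (s2, aaaaaabaabb, X#)
  read a, top X: go to s3, push AX → (s3, aaaaabaabb, AX#)
  read a, top A: go to s3, push AA → (s3, aaaabaabb, AAX#)
  read a, top A: go to s3, push AA → (s3, aaabaabb, AAAX#)
  read a, top A: go to s3, push AA → (s3, aabaabb, AAAAX#)
  read a, top A: go to s3, push AA → (s3, abaabb, AAAAAX#)
  read a, top A: go to s3, push AA → (s3, baabb, AAAAAAX#)
  read b, top A: go to s1, push ε → (s1, aabb, AAAAAX#)
  read a, top A: go to s1, push B → (s1, abb, BAAAAX#)
  read a, top B: go to s3, push AX → (s3, bb, AXAAAAX#)
  read b, top A: go to s1, push ε → (s1, b, XAAAAX#)
  read b, top X: go to s2, push BB → (s2, ε, BBAAAAX#)
All input consumed; state s2 ∈ F.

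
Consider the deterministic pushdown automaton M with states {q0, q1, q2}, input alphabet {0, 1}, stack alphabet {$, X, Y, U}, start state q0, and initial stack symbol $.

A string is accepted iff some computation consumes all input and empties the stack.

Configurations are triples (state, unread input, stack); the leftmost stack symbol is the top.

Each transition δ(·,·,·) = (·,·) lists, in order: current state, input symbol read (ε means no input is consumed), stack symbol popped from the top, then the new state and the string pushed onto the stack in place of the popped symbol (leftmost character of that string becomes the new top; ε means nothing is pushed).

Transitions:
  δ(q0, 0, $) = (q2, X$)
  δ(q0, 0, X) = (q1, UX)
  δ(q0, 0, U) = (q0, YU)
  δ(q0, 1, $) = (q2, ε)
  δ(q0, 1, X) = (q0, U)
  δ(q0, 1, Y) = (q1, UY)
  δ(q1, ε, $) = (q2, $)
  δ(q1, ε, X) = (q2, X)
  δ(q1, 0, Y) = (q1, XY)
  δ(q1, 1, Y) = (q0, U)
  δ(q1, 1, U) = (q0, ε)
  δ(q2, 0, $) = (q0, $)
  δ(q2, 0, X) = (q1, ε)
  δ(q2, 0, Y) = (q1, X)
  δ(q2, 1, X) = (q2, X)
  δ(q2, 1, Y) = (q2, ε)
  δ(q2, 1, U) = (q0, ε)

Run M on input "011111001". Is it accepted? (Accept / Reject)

(q0, 011111001, $)
  read 0, top $: go to q2, push X$ → (q2, 11111001, X$)
  read 1, top X: go to q2, push X → (q2, 1111001, X$)
  read 1, top X: go to q2, push X → (q2, 111001, X$)
  read 1, top X: go to q2, push X → (q2, 11001, X$)
  read 1, top X: go to q2, push X → (q2, 1001, X$)
  read 1, top X: go to q2, push X → (q2, 001, X$)
  read 0, top X: go to q1, push ε → (q1, 01, $)
  ε-move, top $: go to q2, push $ → (q2, 01, $)
  read 0, top $: go to q0, push $ → (q0, 1, $)
  read 1, top $: go to q2, push ε → (q2, ε, ε)
All input consumed and the stack is empty.

Accept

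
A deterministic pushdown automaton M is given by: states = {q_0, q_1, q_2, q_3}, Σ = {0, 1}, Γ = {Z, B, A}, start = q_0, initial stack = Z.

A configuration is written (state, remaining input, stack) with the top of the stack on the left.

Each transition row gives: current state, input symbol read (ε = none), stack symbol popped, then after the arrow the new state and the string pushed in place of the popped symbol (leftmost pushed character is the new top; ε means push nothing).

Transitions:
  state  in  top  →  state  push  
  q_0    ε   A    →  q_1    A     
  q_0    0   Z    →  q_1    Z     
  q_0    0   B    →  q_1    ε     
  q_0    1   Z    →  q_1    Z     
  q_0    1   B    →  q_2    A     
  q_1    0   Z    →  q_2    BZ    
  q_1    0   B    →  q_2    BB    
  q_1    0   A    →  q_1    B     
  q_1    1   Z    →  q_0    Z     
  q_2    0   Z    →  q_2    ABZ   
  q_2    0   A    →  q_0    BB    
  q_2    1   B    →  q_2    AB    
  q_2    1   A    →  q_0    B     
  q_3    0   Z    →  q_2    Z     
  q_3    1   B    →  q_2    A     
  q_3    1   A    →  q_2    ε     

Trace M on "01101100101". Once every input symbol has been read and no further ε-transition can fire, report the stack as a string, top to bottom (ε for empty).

ABBBZ

(q_0, 01101100101, Z) ⊢ (q_1, 1101100101, Z) ⊢ (q_0, 101100101, Z) ⊢ (q_1, 01100101, Z) ⊢ (q_2, 1100101, BZ) ⊢ (q_2, 100101, ABZ) ⊢ (q_0, 00101, BBZ) ⊢ (q_1, 0101, BZ) ⊢ (q_2, 101, BBZ) ⊢ (q_2, 01, ABBZ) ⊢ (q_0, 1, BBBBZ) ⊢ (q_2, ε, ABBBZ)
All input consumed in state q_2 with stack ABBBZ.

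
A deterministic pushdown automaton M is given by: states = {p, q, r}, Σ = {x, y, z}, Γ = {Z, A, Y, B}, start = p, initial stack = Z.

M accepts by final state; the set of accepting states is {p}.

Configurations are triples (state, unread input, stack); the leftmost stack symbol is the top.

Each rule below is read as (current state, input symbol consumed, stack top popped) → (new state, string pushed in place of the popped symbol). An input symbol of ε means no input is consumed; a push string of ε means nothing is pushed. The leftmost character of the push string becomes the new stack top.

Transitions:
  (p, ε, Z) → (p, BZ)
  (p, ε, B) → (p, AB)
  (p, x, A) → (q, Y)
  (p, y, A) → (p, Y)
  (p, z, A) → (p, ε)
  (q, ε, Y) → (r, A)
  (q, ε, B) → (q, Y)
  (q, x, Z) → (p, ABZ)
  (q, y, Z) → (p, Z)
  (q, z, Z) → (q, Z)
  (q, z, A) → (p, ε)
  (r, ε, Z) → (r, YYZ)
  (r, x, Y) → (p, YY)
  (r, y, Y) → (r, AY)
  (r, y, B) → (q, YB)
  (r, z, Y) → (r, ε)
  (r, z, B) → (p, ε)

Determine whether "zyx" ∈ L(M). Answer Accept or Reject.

Reject

(p, zyx, Z) ⊢ (p, zyx, BZ) ⊢ (p, zyx, ABZ) ⊢ (p, yx, BZ) ⊢ (p, yx, ABZ) ⊢ (p, x, YBZ)
No transition applies at (p, x, YBZ); input not fully consumed.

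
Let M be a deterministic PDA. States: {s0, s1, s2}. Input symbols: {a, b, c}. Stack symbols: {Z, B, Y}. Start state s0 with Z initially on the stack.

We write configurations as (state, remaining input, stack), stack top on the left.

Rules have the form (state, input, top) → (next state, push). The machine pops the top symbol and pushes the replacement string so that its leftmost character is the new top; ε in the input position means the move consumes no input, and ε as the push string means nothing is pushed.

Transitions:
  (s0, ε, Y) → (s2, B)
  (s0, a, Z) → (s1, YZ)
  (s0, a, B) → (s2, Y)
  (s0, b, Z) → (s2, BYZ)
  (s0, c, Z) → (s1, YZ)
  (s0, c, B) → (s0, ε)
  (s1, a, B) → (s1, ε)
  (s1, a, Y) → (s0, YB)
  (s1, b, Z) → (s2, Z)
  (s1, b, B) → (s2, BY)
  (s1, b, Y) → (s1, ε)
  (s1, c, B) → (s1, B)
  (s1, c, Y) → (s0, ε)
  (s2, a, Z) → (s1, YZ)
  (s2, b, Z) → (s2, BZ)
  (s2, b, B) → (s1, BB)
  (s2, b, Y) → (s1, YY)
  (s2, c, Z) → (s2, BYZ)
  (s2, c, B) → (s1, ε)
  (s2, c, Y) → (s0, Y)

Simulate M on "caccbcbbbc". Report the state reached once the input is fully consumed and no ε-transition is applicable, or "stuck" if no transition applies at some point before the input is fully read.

s1

(s0, caccbcbbbc, Z)
  read c, top Z: go to s1, push YZ → (s1, accbcbbbc, YZ)
  read a, top Y: go to s0, push YB → (s0, ccbcbbbc, YBZ)
  ε-move, top Y: go to s2, push B → (s2, ccbcbbbc, BBZ)
  read c, top B: go to s1, push ε → (s1, cbcbbbc, BZ)
  read c, top B: go to s1, push B → (s1, bcbbbc, BZ)
  read b, top B: go to s2, push BY → (s2, cbbbc, BYZ)
  read c, top B: go to s1, push ε → (s1, bbbc, YZ)
  read b, top Y: go to s1, push ε → (s1, bbc, Z)
  read b, top Z: go to s2, push Z → (s2, bc, Z)
  read b, top Z: go to s2, push BZ → (s2, c, BZ)
  read c, top B: go to s1, push ε → (s1, ε, Z)
All input consumed; M is in state s1.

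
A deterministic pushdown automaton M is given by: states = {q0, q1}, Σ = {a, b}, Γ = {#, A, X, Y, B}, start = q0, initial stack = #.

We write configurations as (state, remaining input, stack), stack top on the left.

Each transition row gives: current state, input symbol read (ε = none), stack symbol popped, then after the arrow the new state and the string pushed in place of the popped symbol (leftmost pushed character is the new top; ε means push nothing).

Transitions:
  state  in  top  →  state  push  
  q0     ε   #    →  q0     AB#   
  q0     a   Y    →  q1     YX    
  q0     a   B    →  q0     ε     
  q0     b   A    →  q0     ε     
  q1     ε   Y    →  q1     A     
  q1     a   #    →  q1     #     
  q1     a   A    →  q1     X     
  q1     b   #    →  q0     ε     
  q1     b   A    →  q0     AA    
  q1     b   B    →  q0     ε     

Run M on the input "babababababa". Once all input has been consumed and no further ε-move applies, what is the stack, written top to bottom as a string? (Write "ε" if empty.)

AB#

(q0, babababababa, #)
  ε-move, top #: go to q0, push AB# → (q0, babababababa, AB#)
  read b, top A: go to q0, push ε → (q0, abababababa, B#)
  read a, top B: go to q0, push ε → (q0, bababababa, #)
  ε-move, top #: go to q0, push AB# → (q0, bababababa, AB#)
  read b, top A: go to q0, push ε → (q0, ababababa, B#)
  read a, top B: go to q0, push ε → (q0, babababa, #)
  ε-move, top #: go to q0, push AB# → (q0, babababa, AB#)
  read b, top A: go to q0, push ε → (q0, abababa, B#)
  read a, top B: go to q0, push ε → (q0, bababa, #)
  ε-move, top #: go to q0, push AB# → (q0, bababa, AB#)
  read b, top A: go to q0, push ε → (q0, ababa, B#)
  read a, top B: go to q0, push ε → (q0, baba, #)
  ε-move, top #: go to q0, push AB# → (q0, baba, AB#)
  read b, top A: go to q0, push ε → (q0, aba, B#)
  read a, top B: go to q0, push ε → (q0, ba, #)
  ε-move, top #: go to q0, push AB# → (q0, ba, AB#)
  read b, top A: go to q0, push ε → (q0, a, B#)
  read a, top B: go to q0, push ε → (q0, ε, #)
  ε-move, top #: go to q0, push AB# → (q0, ε, AB#)
All input consumed in state q0 with stack AB#.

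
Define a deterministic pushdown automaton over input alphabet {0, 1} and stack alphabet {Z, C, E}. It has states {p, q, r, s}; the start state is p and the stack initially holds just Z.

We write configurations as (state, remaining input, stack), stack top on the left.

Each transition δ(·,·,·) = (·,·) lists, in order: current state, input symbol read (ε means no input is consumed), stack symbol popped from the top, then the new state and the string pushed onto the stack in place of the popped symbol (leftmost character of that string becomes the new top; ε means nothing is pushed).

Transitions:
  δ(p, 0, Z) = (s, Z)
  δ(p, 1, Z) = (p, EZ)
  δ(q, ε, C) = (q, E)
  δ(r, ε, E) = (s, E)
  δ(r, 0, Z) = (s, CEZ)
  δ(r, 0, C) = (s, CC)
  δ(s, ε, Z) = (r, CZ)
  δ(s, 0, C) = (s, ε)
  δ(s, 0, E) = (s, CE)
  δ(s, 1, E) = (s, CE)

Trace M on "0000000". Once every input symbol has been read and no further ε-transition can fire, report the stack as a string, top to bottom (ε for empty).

CZ

(p, 0000000, Z)
  read 0, top Z: go to s, push Z → (s, 000000, Z)
  ε-move, top Z: go to r, push CZ → (r, 000000, CZ)
  read 0, top C: go to s, push CC → (s, 00000, CCZ)
  read 0, top C: go to s, push ε → (s, 0000, CZ)
  read 0, top C: go to s, push ε → (s, 000, Z)
  ε-move, top Z: go to r, push CZ → (r, 000, CZ)
  read 0, top C: go to s, push CC → (s, 00, CCZ)
  read 0, top C: go to s, push ε → (s, 0, CZ)
  read 0, top C: go to s, push ε → (s, ε, Z)
  ε-move, top Z: go to r, push CZ → (r, ε, CZ)
All input consumed in state r with stack CZ.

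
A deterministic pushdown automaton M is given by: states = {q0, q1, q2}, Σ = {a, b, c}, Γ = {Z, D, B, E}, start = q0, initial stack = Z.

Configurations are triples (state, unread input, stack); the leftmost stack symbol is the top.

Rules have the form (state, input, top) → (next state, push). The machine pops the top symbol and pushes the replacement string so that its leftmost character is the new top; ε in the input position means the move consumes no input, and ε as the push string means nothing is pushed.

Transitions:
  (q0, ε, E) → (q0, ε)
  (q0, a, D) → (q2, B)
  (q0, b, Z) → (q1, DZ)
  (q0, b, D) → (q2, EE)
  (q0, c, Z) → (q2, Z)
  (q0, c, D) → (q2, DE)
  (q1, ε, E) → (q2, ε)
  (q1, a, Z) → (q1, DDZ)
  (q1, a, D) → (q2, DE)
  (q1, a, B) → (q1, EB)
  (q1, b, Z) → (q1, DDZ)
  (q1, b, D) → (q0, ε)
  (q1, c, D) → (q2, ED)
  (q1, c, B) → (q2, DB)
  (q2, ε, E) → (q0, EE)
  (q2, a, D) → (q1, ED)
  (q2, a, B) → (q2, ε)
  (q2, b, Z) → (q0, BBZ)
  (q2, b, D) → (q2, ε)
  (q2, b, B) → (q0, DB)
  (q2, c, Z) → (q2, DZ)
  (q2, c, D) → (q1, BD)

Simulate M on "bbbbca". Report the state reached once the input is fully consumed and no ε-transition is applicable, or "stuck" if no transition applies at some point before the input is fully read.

(q0, bbbbca, Z) ⊢ (q1, bbbca, DZ) ⊢ (q0, bbca, Z) ⊢ (q1, bca, DZ) ⊢ (q0, ca, Z) ⊢ (q2, a, Z)
No transition for (q2, a, top Z); M blocks with input a remaining.

stuck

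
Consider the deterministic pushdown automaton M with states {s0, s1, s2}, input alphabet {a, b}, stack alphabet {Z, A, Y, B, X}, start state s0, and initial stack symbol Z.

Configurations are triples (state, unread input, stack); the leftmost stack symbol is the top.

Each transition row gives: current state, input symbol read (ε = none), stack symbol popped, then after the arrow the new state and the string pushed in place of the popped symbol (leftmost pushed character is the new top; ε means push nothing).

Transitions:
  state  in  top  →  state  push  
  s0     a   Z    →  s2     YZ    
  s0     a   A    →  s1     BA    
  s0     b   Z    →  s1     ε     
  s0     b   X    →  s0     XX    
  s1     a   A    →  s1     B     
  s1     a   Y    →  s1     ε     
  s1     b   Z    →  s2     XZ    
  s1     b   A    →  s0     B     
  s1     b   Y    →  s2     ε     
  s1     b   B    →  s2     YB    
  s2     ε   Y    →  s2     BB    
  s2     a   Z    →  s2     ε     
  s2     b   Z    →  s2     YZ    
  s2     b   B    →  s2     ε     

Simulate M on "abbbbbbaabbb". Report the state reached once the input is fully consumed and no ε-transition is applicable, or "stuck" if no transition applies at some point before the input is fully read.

(s0, abbbbbbaabbb, Z)
  read a, top Z: go to s2, push YZ → (s2, bbbbbbaabbb, YZ)
  ε-move, top Y: go to s2, push BB → (s2, bbbbbbaabbb, BBZ)
  read b, top B: go to s2, push ε → (s2, bbbbbaabbb, BZ)
  read b, top B: go to s2, push ε → (s2, bbbbaabbb, Z)
  read b, top Z: go to s2, push YZ → (s2, bbbaabbb, YZ)
  ε-move, top Y: go to s2, push BB → (s2, bbbaabbb, BBZ)
  read b, top B: go to s2, push ε → (s2, bbaabbb, BZ)
  read b, top B: go to s2, push ε → (s2, baabbb, Z)
  read b, top Z: go to s2, push YZ → (s2, aabbb, YZ)
  ε-move, top Y: go to s2, push BB → (s2, aabbb, BBZ)
No transition for (s2, a, top B); M blocks with input aabbb remaining.

stuck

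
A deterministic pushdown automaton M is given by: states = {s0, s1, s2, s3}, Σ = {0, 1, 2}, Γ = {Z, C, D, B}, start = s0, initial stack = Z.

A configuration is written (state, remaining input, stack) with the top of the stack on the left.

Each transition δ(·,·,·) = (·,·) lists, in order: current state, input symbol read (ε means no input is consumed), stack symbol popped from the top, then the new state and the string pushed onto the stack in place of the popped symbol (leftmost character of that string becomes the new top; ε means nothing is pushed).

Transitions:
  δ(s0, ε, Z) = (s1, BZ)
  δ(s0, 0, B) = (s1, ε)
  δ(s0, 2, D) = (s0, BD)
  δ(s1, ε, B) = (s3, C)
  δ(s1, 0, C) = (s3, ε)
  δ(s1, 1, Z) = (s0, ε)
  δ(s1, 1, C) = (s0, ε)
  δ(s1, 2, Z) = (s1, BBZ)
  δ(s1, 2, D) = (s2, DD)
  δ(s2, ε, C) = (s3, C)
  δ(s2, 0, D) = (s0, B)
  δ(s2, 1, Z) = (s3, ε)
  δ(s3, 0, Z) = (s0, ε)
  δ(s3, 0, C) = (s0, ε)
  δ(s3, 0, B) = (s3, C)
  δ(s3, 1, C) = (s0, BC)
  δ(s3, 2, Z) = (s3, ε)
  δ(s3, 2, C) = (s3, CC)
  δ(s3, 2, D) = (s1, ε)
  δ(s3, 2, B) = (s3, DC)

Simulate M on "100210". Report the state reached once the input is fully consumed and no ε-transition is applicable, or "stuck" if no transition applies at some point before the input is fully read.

stuck

(s0, 100210, Z) ⊢ (s1, 100210, BZ) ⊢ (s3, 100210, CZ) ⊢ (s0, 00210, BCZ) ⊢ (s1, 0210, CZ) ⊢ (s3, 210, Z) ⊢ (s3, 10, ε)
No transition for (s3, 1, top ε); M blocks with input 10 remaining.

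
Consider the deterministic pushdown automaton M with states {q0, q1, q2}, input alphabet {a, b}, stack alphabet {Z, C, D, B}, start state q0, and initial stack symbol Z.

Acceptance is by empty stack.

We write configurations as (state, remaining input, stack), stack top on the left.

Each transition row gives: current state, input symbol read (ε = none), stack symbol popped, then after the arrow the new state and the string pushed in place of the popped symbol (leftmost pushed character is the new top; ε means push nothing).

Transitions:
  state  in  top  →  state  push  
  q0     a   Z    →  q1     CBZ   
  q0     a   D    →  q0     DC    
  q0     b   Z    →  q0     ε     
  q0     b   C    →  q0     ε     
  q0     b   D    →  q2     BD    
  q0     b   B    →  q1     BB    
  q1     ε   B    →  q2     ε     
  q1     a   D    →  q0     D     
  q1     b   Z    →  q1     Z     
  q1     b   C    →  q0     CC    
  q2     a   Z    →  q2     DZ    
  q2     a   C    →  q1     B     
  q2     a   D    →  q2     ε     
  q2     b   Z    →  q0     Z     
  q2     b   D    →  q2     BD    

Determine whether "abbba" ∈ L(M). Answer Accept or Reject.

(q0, abbba, Z) ⊢ (q1, bbba, CBZ) ⊢ (q0, bba, CCBZ) ⊢ (q0, ba, CBZ) ⊢ (q0, a, BZ)
No transition applies at (q0, a, BZ); input not fully consumed.

Reject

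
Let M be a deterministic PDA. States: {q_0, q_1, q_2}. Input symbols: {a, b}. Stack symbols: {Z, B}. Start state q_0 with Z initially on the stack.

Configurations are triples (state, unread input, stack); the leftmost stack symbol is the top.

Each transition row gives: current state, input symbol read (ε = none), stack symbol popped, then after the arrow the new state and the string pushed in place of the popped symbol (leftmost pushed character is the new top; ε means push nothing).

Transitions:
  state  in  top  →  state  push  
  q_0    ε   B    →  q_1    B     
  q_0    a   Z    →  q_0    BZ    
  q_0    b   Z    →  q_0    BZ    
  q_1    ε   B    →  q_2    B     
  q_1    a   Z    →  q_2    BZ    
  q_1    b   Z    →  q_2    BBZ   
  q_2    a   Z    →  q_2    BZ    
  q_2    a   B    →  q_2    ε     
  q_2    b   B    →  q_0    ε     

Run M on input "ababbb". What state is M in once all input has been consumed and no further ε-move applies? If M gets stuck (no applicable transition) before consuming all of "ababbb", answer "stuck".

(q_0, ababbb, Z)
  read a, top Z: go to q_0, push BZ → (q_0, babbb, BZ)
  ε-move, top B: go to q_1, push B → (q_1, babbb, BZ)
  ε-move, top B: go to q_2, push B → (q_2, babbb, BZ)
  read b, top B: go to q_0, push ε → (q_0, abbb, Z)
  read a, top Z: go to q_0, push BZ → (q_0, bbb, BZ)
  ε-move, top B: go to q_1, push B → (q_1, bbb, BZ)
  ε-move, top B: go to q_2, push B → (q_2, bbb, BZ)
  read b, top B: go to q_0, push ε → (q_0, bb, Z)
  read b, top Z: go to q_0, push BZ → (q_0, b, BZ)
  ε-move, top B: go to q_1, push B → (q_1, b, BZ)
  ε-move, top B: go to q_2, push B → (q_2, b, BZ)
  read b, top B: go to q_0, push ε → (q_0, ε, Z)
All input consumed; M is in state q_0.

q_0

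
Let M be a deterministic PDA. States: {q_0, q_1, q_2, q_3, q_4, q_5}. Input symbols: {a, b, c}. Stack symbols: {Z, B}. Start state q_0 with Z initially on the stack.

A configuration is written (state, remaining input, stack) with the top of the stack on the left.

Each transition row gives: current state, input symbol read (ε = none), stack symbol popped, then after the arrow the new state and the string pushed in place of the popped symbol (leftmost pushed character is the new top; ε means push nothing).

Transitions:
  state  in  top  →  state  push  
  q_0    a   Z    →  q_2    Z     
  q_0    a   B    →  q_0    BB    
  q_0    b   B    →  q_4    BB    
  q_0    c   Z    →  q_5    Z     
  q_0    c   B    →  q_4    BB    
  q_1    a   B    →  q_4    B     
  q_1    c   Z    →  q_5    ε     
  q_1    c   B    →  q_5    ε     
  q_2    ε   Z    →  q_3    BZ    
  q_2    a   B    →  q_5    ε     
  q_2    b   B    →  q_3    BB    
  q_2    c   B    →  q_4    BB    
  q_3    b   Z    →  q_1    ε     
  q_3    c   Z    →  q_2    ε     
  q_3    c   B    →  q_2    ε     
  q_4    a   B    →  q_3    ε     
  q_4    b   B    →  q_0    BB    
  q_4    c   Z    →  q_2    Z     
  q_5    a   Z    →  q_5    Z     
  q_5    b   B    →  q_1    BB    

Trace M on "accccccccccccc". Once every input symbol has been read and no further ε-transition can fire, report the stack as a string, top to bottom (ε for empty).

BZ

(q_0, accccccccccccc, Z)
  read a, top Z: go to q_2, push Z → (q_2, ccccccccccccc, Z)
  ε-move, top Z: go to q_3, push BZ → (q_3, ccccccccccccc, BZ)
  read c, top B: go to q_2, push ε → (q_2, cccccccccccc, Z)
  ε-move, top Z: go to q_3, push BZ → (q_3, cccccccccccc, BZ)
  read c, top B: go to q_2, push ε → (q_2, ccccccccccc, Z)
  ε-move, top Z: go to q_3, push BZ → (q_3, ccccccccccc, BZ)
  read c, top B: go to q_2, push ε → (q_2, cccccccccc, Z)
  ε-move, top Z: go to q_3, push BZ → (q_3, cccccccccc, BZ)
  read c, top B: go to q_2, push ε → (q_2, ccccccccc, Z)
  ε-move, top Z: go to q_3, push BZ → (q_3, ccccccccc, BZ)
  read c, top B: go to q_2, push ε → (q_2, cccccccc, Z)
  ε-move, top Z: go to q_3, push BZ → (q_3, cccccccc, BZ)
  read c, top B: go to q_2, push ε → (q_2, ccccccc, Z)
  ε-move, top Z: go to q_3, push BZ → (q_3, ccccccc, BZ)
  read c, top B: go to q_2, push ε → (q_2, cccccc, Z)
  ε-move, top Z: go to q_3, push BZ → (q_3, cccccc, BZ)
  read c, top B: go to q_2, push ε → (q_2, ccccc, Z)
  ε-move, top Z: go to q_3, push BZ → (q_3, ccccc, BZ)
  read c, top B: go to q_2, push ε → (q_2, cccc, Z)
  ε-move, top Z: go to q_3, push BZ → (q_3, cccc, BZ)
  read c, top B: go to q_2, push ε → (q_2, ccc, Z)
  ε-move, top Z: go to q_3, push BZ → (q_3, ccc, BZ)
  read c, top B: go to q_2, push ε → (q_2, cc, Z)
  ε-move, top Z: go to q_3, push BZ → (q_3, cc, BZ)
  read c, top B: go to q_2, push ε → (q_2, c, Z)
  ε-move, top Z: go to q_3, push BZ → (q_3, c, BZ)
  read c, top B: go to q_2, push ε → (q_2, ε, Z)
  ε-move, top Z: go to q_3, push BZ → (q_3, ε, BZ)
All input consumed in state q_3 with stack BZ.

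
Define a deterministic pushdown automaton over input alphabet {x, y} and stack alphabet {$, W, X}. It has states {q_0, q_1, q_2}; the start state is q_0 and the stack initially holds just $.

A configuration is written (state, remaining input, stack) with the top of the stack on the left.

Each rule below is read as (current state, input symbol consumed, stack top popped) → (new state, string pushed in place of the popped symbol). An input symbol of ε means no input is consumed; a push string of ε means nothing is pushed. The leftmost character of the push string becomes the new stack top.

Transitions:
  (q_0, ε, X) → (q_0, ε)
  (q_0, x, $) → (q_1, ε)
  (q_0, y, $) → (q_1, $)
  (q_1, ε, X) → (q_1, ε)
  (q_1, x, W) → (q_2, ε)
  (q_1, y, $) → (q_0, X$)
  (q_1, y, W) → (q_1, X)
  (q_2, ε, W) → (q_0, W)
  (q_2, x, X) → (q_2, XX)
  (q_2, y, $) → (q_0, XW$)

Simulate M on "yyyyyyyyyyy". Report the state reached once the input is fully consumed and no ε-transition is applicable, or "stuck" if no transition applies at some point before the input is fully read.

(q_0, yyyyyyyyyyy, $)
  read y, top $: go to q_1, push $ → (q_1, yyyyyyyyyy, $)
  read y, top $: go to q_0, push X$ → (q_0, yyyyyyyyy, X$)
  ε-move, top X: go to q_0, push ε → (q_0, yyyyyyyyy, $)
  read y, top $: go to q_1, push $ → (q_1, yyyyyyyy, $)
  read y, top $: go to q_0, push X$ → (q_0, yyyyyyy, X$)
  ε-move, top X: go to q_0, push ε → (q_0, yyyyyyy, $)
  read y, top $: go to q_1, push $ → (q_1, yyyyyy, $)
  read y, top $: go to q_0, push X$ → (q_0, yyyyy, X$)
  ε-move, top X: go to q_0, push ε → (q_0, yyyyy, $)
  read y, top $: go to q_1, push $ → (q_1, yyyy, $)
  read y, top $: go to q_0, push X$ → (q_0, yyy, X$)
  ε-move, top X: go to q_0, push ε → (q_0, yyy, $)
  read y, top $: go to q_1, push $ → (q_1, yy, $)
  read y, top $: go to q_0, push X$ → (q_0, y, X$)
  ε-move, top X: go to q_0, push ε → (q_0, y, $)
  read y, top $: go to q_1, push $ → (q_1, ε, $)
All input consumed; M is in state q_1.

q_1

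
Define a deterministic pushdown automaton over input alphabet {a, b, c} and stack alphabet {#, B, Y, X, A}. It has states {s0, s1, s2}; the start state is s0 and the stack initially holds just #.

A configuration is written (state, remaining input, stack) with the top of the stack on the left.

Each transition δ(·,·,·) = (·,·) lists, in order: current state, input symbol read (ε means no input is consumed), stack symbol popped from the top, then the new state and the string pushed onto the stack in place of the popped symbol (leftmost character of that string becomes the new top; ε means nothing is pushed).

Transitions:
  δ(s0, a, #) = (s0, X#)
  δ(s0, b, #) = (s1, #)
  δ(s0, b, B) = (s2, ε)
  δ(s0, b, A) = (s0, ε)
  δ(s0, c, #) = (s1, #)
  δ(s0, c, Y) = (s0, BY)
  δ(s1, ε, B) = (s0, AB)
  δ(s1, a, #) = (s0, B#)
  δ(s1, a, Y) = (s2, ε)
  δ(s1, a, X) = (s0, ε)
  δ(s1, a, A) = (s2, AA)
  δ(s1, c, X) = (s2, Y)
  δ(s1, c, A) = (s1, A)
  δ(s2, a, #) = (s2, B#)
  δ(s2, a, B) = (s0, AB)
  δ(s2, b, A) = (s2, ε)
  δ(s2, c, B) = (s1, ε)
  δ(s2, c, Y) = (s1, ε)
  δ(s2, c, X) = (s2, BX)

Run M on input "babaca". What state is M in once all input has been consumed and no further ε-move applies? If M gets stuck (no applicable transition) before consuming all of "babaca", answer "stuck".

s0

(s0, babaca, #)
  read b, top #: go to s1, push # → (s1, abaca, #)
  read a, top #: go to s0, push B# → (s0, baca, B#)
  read b, top B: go to s2, push ε → (s2, aca, #)
  read a, top #: go to s2, push B# → (s2, ca, B#)
  read c, top B: go to s1, push ε → (s1, a, #)
  read a, top #: go to s0, push B# → (s0, ε, B#)
All input consumed; M is in state s0.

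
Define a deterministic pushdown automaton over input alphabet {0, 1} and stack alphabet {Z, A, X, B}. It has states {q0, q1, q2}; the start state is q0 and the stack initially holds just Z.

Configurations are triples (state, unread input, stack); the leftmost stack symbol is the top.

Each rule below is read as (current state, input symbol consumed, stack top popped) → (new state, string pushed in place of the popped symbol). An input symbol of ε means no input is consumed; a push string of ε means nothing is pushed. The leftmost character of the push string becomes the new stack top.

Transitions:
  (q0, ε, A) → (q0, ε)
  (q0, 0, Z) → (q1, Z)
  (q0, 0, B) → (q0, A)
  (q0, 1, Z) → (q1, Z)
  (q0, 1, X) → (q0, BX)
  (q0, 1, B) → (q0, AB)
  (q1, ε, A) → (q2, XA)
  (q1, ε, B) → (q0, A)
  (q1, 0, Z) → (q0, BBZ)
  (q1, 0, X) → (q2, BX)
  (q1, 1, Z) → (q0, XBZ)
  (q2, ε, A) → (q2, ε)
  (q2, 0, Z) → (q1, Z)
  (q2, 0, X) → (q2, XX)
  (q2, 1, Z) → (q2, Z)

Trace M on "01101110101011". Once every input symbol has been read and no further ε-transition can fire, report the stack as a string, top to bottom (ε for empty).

(q0, 01101110101011, Z)
  read 0, top Z: go to q1, push Z → (q1, 1101110101011, Z)
  read 1, top Z: go to q0, push XBZ → (q0, 101110101011, XBZ)
  read 1, top X: go to q0, push BX → (q0, 01110101011, BXBZ)
  read 0, top B: go to q0, push A → (q0, 1110101011, AXBZ)
  ε-move, top A: go to q0, push ε → (q0, 1110101011, XBZ)
  read 1, top X: go to q0, push BX → (q0, 110101011, BXBZ)
  read 1, top B: go to q0, push AB → (q0, 10101011, ABXBZ)
  ε-move, top A: go to q0, push ε → (q0, 10101011, BXBZ)
  read 1, top B: go to q0, push AB → (q0, 0101011, ABXBZ)
  ε-move, top A: go to q0, push ε → (q0, 0101011, BXBZ)
  read 0, top B: go to q0, push A → (q0, 101011, AXBZ)
  ε-move, top A: go to q0, push ε → (q0, 101011, XBZ)
  read 1, top X: go to q0, push BX → (q0, 01011, BXBZ)
  read 0, top B: go to q0, push A → (q0, 1011, AXBZ)
  ε-move, top A: go to q0, push ε → (q0, 1011, XBZ)
  read 1, top X: go to q0, push BX → (q0, 011, BXBZ)
  read 0, top B: go to q0, push A → (q0, 11, AXBZ)
  ε-move, top A: go to q0, push ε → (q0, 11, XBZ)
  read 1, top X: go to q0, push BX → (q0, 1, BXBZ)
  read 1, top B: go to q0, push AB → (q0, ε, ABXBZ)
  ε-move, top A: go to q0, push ε → (q0, ε, BXBZ)
All input consumed in state q0 with stack BXBZ.

BXBZ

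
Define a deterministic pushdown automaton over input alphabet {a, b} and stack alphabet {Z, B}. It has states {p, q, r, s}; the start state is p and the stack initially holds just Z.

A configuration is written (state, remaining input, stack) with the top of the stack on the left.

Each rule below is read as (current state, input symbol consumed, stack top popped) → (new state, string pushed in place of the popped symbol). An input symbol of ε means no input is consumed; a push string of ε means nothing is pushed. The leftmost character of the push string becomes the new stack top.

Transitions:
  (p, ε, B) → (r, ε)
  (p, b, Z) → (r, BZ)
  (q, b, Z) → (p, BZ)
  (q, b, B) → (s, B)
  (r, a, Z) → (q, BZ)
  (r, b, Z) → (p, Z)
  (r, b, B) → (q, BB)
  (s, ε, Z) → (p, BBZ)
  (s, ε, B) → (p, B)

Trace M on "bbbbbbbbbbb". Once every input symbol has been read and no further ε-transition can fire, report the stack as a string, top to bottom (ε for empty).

(p, bbbbbbbbbbb, Z)
  read b, top Z: go to r, push BZ → (r, bbbbbbbbbb, BZ)
  read b, top B: go to q, push BB → (q, bbbbbbbbb, BBZ)
  read b, top B: go to s, push B → (s, bbbbbbbb, BBZ)
  ε-move, top B: go to p, push B → (p, bbbbbbbb, BBZ)
  ε-move, top B: go to r, push ε → (r, bbbbbbbb, BZ)
  read b, top B: go to q, push BB → (q, bbbbbbb, BBZ)
  read b, top B: go to s, push B → (s, bbbbbb, BBZ)
  ε-move, top B: go to p, push B → (p, bbbbbb, BBZ)
  ε-move, top B: go to r, push ε → (r, bbbbbb, BZ)
  read b, top B: go to q, push BB → (q, bbbbb, BBZ)
  read b, top B: go to s, push B → (s, bbbb, BBZ)
  ε-move, top B: go to p, push B → (p, bbbb, BBZ)
  ε-move, top B: go to r, push ε → (r, bbbb, BZ)
  read b, top B: go to q, push BB → (q, bbb, BBZ)
  read b, top B: go to s, push B → (s, bb, BBZ)
  ε-move, top B: go to p, push B → (p, bb, BBZ)
  ε-move, top B: go to r, push ε → (r, bb, BZ)
  read b, top B: go to q, push BB → (q, b, BBZ)
  read b, top B: go to s, push B → (s, ε, BBZ)
  ε-move, top B: go to p, push B → (p, ε, BBZ)
  ε-move, top B: go to r, push ε → (r, ε, BZ)
All input consumed in state r with stack BZ.

BZ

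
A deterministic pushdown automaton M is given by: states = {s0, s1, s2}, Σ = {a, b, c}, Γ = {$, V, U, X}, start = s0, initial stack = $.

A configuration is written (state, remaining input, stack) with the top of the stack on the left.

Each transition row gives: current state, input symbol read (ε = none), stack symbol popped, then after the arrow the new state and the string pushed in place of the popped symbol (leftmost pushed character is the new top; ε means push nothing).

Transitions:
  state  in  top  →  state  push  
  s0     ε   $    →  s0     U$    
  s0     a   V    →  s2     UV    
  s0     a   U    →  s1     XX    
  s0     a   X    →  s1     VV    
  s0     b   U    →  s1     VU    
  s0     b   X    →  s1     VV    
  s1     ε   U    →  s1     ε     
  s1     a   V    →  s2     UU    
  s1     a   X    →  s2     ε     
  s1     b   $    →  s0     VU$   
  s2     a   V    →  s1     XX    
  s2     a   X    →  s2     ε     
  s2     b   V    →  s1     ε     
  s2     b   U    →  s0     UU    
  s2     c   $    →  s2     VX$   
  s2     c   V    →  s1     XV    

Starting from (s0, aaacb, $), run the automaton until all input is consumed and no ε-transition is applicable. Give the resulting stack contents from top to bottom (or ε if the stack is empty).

(s0, aaacb, $) ⊢ (s0, aaacb, U$) ⊢ (s1, aacb, XX$) ⊢ (s2, acb, X$) ⊢ (s2, cb, $) ⊢ (s2, b, VX$) ⊢ (s1, ε, X$)
All input consumed in state s1 with stack X$.

X$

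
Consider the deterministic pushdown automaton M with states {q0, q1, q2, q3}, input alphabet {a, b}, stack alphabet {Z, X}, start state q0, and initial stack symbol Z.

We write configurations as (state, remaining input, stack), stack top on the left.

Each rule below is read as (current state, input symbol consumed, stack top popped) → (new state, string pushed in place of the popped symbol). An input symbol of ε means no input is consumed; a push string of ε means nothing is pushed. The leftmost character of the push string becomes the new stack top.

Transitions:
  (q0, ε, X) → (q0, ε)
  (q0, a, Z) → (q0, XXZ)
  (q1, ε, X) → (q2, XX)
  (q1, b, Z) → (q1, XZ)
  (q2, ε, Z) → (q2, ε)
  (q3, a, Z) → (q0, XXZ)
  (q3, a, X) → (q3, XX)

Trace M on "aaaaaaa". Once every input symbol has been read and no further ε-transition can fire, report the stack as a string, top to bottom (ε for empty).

Z

(q0, aaaaaaa, Z)
  read a, top Z: go to q0, push XXZ → (q0, aaaaaa, XXZ)
  ε-move, top X: go to q0, push ε → (q0, aaaaaa, XZ)
  ε-move, top X: go to q0, push ε → (q0, aaaaaa, Z)
  read a, top Z: go to q0, push XXZ → (q0, aaaaa, XXZ)
  ε-move, top X: go to q0, push ε → (q0, aaaaa, XZ)
  ε-move, top X: go to q0, push ε → (q0, aaaaa, Z)
  read a, top Z: go to q0, push XXZ → (q0, aaaa, XXZ)
  ε-move, top X: go to q0, push ε → (q0, aaaa, XZ)
  ε-move, top X: go to q0, push ε → (q0, aaaa, Z)
  read a, top Z: go to q0, push XXZ → (q0, aaa, XXZ)
  ε-move, top X: go to q0, push ε → (q0, aaa, XZ)
  ε-move, top X: go to q0, push ε → (q0, aaa, Z)
  read a, top Z: go to q0, push XXZ → (q0, aa, XXZ)
  ε-move, top X: go to q0, push ε → (q0, aa, XZ)
  ε-move, top X: go to q0, push ε → (q0, aa, Z)
  read a, top Z: go to q0, push XXZ → (q0, a, XXZ)
  ε-move, top X: go to q0, push ε → (q0, a, XZ)
  ε-move, top X: go to q0, push ε → (q0, a, Z)
  read a, top Z: go to q0, push XXZ → (q0, ε, XXZ)
  ε-move, top X: go to q0, push ε → (q0, ε, XZ)
  ε-move, top X: go to q0, push ε → (q0, ε, Z)
All input consumed in state q0 with stack Z.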